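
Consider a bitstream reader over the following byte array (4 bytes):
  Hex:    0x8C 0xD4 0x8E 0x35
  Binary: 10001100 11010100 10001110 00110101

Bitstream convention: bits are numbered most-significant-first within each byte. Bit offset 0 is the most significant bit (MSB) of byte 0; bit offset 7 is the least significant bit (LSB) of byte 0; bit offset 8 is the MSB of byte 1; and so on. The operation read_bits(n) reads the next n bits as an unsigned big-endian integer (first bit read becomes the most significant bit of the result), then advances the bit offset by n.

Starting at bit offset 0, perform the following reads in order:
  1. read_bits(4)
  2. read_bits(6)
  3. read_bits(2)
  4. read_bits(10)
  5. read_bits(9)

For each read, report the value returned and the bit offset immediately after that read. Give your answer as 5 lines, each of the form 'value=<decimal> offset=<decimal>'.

Answer: value=8 offset=4
value=51 offset=10
value=1 offset=12
value=291 offset=22
value=282 offset=31

Derivation:
Read 1: bits[0:4] width=4 -> value=8 (bin 1000); offset now 4 = byte 0 bit 4; 28 bits remain
Read 2: bits[4:10] width=6 -> value=51 (bin 110011); offset now 10 = byte 1 bit 2; 22 bits remain
Read 3: bits[10:12] width=2 -> value=1 (bin 01); offset now 12 = byte 1 bit 4; 20 bits remain
Read 4: bits[12:22] width=10 -> value=291 (bin 0100100011); offset now 22 = byte 2 bit 6; 10 bits remain
Read 5: bits[22:31] width=9 -> value=282 (bin 100011010); offset now 31 = byte 3 bit 7; 1 bits remain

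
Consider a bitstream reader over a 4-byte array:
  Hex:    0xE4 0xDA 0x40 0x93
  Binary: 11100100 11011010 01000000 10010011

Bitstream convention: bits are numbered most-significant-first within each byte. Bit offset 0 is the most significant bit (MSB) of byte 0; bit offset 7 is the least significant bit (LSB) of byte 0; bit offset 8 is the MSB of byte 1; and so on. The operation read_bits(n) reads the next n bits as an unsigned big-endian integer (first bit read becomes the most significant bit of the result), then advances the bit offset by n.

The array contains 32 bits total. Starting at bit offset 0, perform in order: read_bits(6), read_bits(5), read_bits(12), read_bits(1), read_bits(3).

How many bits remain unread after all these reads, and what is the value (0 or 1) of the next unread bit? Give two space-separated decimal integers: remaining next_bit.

Answer: 5 1

Derivation:
Read 1: bits[0:6] width=6 -> value=57 (bin 111001); offset now 6 = byte 0 bit 6; 26 bits remain
Read 2: bits[6:11] width=5 -> value=6 (bin 00110); offset now 11 = byte 1 bit 3; 21 bits remain
Read 3: bits[11:23] width=12 -> value=3360 (bin 110100100000); offset now 23 = byte 2 bit 7; 9 bits remain
Read 4: bits[23:24] width=1 -> value=0 (bin 0); offset now 24 = byte 3 bit 0; 8 bits remain
Read 5: bits[24:27] width=3 -> value=4 (bin 100); offset now 27 = byte 3 bit 3; 5 bits remain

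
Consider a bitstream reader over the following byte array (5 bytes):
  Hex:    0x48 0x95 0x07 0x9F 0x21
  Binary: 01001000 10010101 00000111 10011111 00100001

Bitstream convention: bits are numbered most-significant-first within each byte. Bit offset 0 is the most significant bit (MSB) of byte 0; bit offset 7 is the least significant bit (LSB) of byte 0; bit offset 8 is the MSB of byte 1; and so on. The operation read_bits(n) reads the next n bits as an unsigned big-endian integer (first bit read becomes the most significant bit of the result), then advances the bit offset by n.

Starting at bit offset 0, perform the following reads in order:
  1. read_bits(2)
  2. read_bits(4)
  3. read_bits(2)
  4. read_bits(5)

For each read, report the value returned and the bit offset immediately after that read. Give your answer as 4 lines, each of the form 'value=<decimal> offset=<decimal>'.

Read 1: bits[0:2] width=2 -> value=1 (bin 01); offset now 2 = byte 0 bit 2; 38 bits remain
Read 2: bits[2:6] width=4 -> value=2 (bin 0010); offset now 6 = byte 0 bit 6; 34 bits remain
Read 3: bits[6:8] width=2 -> value=0 (bin 00); offset now 8 = byte 1 bit 0; 32 bits remain
Read 4: bits[8:13] width=5 -> value=18 (bin 10010); offset now 13 = byte 1 bit 5; 27 bits remain

Answer: value=1 offset=2
value=2 offset=6
value=0 offset=8
value=18 offset=13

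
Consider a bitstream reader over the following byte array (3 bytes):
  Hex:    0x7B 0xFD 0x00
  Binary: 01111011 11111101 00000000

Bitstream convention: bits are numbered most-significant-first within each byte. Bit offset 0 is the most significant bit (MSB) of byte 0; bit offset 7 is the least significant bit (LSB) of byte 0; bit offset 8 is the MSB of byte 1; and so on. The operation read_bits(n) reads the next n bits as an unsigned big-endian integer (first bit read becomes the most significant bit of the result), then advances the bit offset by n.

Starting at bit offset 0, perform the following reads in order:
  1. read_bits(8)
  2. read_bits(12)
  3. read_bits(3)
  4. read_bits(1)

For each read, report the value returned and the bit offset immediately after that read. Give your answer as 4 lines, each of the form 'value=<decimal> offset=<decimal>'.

Read 1: bits[0:8] width=8 -> value=123 (bin 01111011); offset now 8 = byte 1 bit 0; 16 bits remain
Read 2: bits[8:20] width=12 -> value=4048 (bin 111111010000); offset now 20 = byte 2 bit 4; 4 bits remain
Read 3: bits[20:23] width=3 -> value=0 (bin 000); offset now 23 = byte 2 bit 7; 1 bits remain
Read 4: bits[23:24] width=1 -> value=0 (bin 0); offset now 24 = byte 3 bit 0; 0 bits remain

Answer: value=123 offset=8
value=4048 offset=20
value=0 offset=23
value=0 offset=24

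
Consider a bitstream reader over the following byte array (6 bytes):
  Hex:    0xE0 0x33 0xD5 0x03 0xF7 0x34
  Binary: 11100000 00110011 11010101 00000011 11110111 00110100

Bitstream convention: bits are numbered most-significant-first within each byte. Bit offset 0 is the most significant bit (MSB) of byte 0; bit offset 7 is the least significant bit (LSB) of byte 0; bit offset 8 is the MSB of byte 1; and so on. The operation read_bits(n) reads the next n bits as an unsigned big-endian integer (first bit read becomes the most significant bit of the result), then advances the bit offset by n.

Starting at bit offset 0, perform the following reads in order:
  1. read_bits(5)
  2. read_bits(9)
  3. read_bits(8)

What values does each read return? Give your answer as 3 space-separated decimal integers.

Answer: 28 12 245

Derivation:
Read 1: bits[0:5] width=5 -> value=28 (bin 11100); offset now 5 = byte 0 bit 5; 43 bits remain
Read 2: bits[5:14] width=9 -> value=12 (bin 000001100); offset now 14 = byte 1 bit 6; 34 bits remain
Read 3: bits[14:22] width=8 -> value=245 (bin 11110101); offset now 22 = byte 2 bit 6; 26 bits remain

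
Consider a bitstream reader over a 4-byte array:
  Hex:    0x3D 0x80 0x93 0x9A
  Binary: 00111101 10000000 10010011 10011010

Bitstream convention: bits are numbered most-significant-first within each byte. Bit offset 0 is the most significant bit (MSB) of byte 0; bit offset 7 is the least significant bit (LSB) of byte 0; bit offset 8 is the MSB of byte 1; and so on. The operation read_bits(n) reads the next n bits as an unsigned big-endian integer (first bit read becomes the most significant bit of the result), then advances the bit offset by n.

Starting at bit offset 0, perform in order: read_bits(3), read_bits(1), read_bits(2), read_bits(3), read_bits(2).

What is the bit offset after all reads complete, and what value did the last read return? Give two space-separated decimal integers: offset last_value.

Answer: 11 0

Derivation:
Read 1: bits[0:3] width=3 -> value=1 (bin 001); offset now 3 = byte 0 bit 3; 29 bits remain
Read 2: bits[3:4] width=1 -> value=1 (bin 1); offset now 4 = byte 0 bit 4; 28 bits remain
Read 3: bits[4:6] width=2 -> value=3 (bin 11); offset now 6 = byte 0 bit 6; 26 bits remain
Read 4: bits[6:9] width=3 -> value=3 (bin 011); offset now 9 = byte 1 bit 1; 23 bits remain
Read 5: bits[9:11] width=2 -> value=0 (bin 00); offset now 11 = byte 1 bit 3; 21 bits remain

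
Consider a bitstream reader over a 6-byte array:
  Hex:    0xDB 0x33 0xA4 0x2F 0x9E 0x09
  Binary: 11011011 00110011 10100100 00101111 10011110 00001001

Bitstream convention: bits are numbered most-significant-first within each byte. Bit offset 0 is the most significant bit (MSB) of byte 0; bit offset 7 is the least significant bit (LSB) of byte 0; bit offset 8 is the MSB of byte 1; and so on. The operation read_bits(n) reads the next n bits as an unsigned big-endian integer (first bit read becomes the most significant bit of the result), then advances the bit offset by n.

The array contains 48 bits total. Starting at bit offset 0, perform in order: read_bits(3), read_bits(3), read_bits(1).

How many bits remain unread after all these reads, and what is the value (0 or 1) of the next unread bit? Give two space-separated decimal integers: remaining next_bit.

Answer: 41 1

Derivation:
Read 1: bits[0:3] width=3 -> value=6 (bin 110); offset now 3 = byte 0 bit 3; 45 bits remain
Read 2: bits[3:6] width=3 -> value=6 (bin 110); offset now 6 = byte 0 bit 6; 42 bits remain
Read 3: bits[6:7] width=1 -> value=1 (bin 1); offset now 7 = byte 0 bit 7; 41 bits remain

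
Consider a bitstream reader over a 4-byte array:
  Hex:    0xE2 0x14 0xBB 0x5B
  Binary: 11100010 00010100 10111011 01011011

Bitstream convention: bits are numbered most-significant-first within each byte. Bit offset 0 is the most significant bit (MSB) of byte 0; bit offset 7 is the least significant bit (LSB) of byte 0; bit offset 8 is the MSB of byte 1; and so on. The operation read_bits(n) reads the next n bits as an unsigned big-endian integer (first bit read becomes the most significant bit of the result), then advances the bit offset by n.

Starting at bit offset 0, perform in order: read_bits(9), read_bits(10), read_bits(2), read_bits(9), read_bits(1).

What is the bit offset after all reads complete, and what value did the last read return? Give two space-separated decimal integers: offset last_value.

Read 1: bits[0:9] width=9 -> value=452 (bin 111000100); offset now 9 = byte 1 bit 1; 23 bits remain
Read 2: bits[9:19] width=10 -> value=165 (bin 0010100101); offset now 19 = byte 2 bit 3; 13 bits remain
Read 3: bits[19:21] width=2 -> value=3 (bin 11); offset now 21 = byte 2 bit 5; 11 bits remain
Read 4: bits[21:30] width=9 -> value=214 (bin 011010110); offset now 30 = byte 3 bit 6; 2 bits remain
Read 5: bits[30:31] width=1 -> value=1 (bin 1); offset now 31 = byte 3 bit 7; 1 bits remain

Answer: 31 1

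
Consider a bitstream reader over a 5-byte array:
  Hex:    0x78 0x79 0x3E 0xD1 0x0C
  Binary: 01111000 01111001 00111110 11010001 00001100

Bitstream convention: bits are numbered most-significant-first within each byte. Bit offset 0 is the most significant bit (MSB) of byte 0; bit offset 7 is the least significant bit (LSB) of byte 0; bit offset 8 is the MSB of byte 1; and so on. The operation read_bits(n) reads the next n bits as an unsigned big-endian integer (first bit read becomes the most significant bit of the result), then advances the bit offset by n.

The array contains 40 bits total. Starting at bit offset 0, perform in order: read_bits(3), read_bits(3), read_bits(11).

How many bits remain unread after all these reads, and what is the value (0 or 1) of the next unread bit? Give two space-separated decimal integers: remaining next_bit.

Read 1: bits[0:3] width=3 -> value=3 (bin 011); offset now 3 = byte 0 bit 3; 37 bits remain
Read 2: bits[3:6] width=3 -> value=6 (bin 110); offset now 6 = byte 0 bit 6; 34 bits remain
Read 3: bits[6:17] width=11 -> value=242 (bin 00011110010); offset now 17 = byte 2 bit 1; 23 bits remain

Answer: 23 0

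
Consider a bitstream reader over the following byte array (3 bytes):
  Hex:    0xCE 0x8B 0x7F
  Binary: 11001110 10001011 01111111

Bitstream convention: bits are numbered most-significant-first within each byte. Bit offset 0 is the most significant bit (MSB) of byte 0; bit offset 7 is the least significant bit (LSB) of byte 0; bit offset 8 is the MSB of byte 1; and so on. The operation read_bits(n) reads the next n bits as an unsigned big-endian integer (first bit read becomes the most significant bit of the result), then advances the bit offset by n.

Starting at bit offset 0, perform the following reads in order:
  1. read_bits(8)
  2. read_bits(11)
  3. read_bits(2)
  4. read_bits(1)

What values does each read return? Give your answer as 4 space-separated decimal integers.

Answer: 206 1115 3 1

Derivation:
Read 1: bits[0:8] width=8 -> value=206 (bin 11001110); offset now 8 = byte 1 bit 0; 16 bits remain
Read 2: bits[8:19] width=11 -> value=1115 (bin 10001011011); offset now 19 = byte 2 bit 3; 5 bits remain
Read 3: bits[19:21] width=2 -> value=3 (bin 11); offset now 21 = byte 2 bit 5; 3 bits remain
Read 4: bits[21:22] width=1 -> value=1 (bin 1); offset now 22 = byte 2 bit 6; 2 bits remain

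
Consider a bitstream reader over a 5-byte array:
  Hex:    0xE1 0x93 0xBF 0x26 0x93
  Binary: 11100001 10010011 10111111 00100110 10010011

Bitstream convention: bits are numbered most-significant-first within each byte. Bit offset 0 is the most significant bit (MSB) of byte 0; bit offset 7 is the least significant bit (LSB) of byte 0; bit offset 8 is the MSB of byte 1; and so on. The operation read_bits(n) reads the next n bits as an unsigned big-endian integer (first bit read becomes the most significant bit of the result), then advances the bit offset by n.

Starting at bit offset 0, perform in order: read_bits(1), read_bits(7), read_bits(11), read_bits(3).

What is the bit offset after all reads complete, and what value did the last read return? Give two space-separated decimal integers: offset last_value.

Answer: 22 7

Derivation:
Read 1: bits[0:1] width=1 -> value=1 (bin 1); offset now 1 = byte 0 bit 1; 39 bits remain
Read 2: bits[1:8] width=7 -> value=97 (bin 1100001); offset now 8 = byte 1 bit 0; 32 bits remain
Read 3: bits[8:19] width=11 -> value=1181 (bin 10010011101); offset now 19 = byte 2 bit 3; 21 bits remain
Read 4: bits[19:22] width=3 -> value=7 (bin 111); offset now 22 = byte 2 bit 6; 18 bits remain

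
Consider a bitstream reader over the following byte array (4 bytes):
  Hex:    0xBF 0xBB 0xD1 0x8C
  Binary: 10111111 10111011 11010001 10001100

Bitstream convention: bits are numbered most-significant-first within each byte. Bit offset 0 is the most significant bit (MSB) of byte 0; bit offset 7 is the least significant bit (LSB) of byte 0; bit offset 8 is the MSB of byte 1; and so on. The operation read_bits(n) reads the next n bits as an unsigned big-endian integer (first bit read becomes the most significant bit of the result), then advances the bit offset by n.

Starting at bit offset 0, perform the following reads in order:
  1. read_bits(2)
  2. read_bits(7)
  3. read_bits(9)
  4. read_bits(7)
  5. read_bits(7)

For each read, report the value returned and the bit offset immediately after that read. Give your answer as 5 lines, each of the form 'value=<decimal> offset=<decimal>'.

Read 1: bits[0:2] width=2 -> value=2 (bin 10); offset now 2 = byte 0 bit 2; 30 bits remain
Read 2: bits[2:9] width=7 -> value=127 (bin 1111111); offset now 9 = byte 1 bit 1; 23 bits remain
Read 3: bits[9:18] width=9 -> value=239 (bin 011101111); offset now 18 = byte 2 bit 2; 14 bits remain
Read 4: bits[18:25] width=7 -> value=35 (bin 0100011); offset now 25 = byte 3 bit 1; 7 bits remain
Read 5: bits[25:32] width=7 -> value=12 (bin 0001100); offset now 32 = byte 4 bit 0; 0 bits remain

Answer: value=2 offset=2
value=127 offset=9
value=239 offset=18
value=35 offset=25
value=12 offset=32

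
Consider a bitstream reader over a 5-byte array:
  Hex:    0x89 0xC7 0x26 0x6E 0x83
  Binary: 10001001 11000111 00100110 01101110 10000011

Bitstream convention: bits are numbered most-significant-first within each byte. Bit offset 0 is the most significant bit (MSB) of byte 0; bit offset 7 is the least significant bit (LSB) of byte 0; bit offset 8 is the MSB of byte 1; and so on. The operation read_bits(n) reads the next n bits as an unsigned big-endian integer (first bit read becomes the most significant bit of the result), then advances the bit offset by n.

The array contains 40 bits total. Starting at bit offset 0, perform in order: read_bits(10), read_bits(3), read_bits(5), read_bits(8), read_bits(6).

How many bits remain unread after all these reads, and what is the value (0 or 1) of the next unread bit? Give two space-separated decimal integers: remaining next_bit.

Read 1: bits[0:10] width=10 -> value=551 (bin 1000100111); offset now 10 = byte 1 bit 2; 30 bits remain
Read 2: bits[10:13] width=3 -> value=0 (bin 000); offset now 13 = byte 1 bit 5; 27 bits remain
Read 3: bits[13:18] width=5 -> value=28 (bin 11100); offset now 18 = byte 2 bit 2; 22 bits remain
Read 4: bits[18:26] width=8 -> value=153 (bin 10011001); offset now 26 = byte 3 bit 2; 14 bits remain
Read 5: bits[26:32] width=6 -> value=46 (bin 101110); offset now 32 = byte 4 bit 0; 8 bits remain

Answer: 8 1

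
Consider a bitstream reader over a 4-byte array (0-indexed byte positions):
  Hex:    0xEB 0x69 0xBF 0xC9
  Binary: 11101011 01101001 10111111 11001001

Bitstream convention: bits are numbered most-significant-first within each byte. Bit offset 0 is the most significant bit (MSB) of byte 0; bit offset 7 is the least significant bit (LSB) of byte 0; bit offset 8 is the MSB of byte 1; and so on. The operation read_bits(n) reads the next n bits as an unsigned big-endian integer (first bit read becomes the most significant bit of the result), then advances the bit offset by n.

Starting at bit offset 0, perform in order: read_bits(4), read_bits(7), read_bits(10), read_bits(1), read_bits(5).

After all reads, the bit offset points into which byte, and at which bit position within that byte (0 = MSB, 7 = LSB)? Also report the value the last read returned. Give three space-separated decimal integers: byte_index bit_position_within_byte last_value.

Answer: 3 3 30

Derivation:
Read 1: bits[0:4] width=4 -> value=14 (bin 1110); offset now 4 = byte 0 bit 4; 28 bits remain
Read 2: bits[4:11] width=7 -> value=91 (bin 1011011); offset now 11 = byte 1 bit 3; 21 bits remain
Read 3: bits[11:21] width=10 -> value=311 (bin 0100110111); offset now 21 = byte 2 bit 5; 11 bits remain
Read 4: bits[21:22] width=1 -> value=1 (bin 1); offset now 22 = byte 2 bit 6; 10 bits remain
Read 5: bits[22:27] width=5 -> value=30 (bin 11110); offset now 27 = byte 3 bit 3; 5 bits remain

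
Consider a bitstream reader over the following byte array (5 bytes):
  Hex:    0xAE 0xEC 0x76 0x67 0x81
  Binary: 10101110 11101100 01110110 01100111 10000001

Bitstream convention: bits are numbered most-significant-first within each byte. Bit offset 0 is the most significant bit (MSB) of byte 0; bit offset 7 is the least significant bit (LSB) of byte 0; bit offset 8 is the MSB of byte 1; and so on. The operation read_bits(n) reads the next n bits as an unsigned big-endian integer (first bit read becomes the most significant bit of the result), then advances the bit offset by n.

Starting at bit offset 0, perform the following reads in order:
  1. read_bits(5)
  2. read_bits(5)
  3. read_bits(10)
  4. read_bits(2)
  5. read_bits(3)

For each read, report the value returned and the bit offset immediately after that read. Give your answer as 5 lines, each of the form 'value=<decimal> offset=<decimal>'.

Answer: value=21 offset=5
value=27 offset=10
value=711 offset=20
value=1 offset=22
value=4 offset=25

Derivation:
Read 1: bits[0:5] width=5 -> value=21 (bin 10101); offset now 5 = byte 0 bit 5; 35 bits remain
Read 2: bits[5:10] width=5 -> value=27 (bin 11011); offset now 10 = byte 1 bit 2; 30 bits remain
Read 3: bits[10:20] width=10 -> value=711 (bin 1011000111); offset now 20 = byte 2 bit 4; 20 bits remain
Read 4: bits[20:22] width=2 -> value=1 (bin 01); offset now 22 = byte 2 bit 6; 18 bits remain
Read 5: bits[22:25] width=3 -> value=4 (bin 100); offset now 25 = byte 3 bit 1; 15 bits remain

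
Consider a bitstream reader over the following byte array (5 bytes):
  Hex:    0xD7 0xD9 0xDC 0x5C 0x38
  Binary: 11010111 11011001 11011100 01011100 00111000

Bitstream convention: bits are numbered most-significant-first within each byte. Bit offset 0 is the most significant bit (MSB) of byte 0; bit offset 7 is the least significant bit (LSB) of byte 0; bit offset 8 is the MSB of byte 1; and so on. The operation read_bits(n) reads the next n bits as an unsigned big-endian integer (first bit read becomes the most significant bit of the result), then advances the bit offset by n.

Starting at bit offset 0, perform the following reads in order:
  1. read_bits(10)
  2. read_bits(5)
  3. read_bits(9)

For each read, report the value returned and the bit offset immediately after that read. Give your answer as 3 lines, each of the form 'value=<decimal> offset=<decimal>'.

Answer: value=863 offset=10
value=12 offset=15
value=476 offset=24

Derivation:
Read 1: bits[0:10] width=10 -> value=863 (bin 1101011111); offset now 10 = byte 1 bit 2; 30 bits remain
Read 2: bits[10:15] width=5 -> value=12 (bin 01100); offset now 15 = byte 1 bit 7; 25 bits remain
Read 3: bits[15:24] width=9 -> value=476 (bin 111011100); offset now 24 = byte 3 bit 0; 16 bits remain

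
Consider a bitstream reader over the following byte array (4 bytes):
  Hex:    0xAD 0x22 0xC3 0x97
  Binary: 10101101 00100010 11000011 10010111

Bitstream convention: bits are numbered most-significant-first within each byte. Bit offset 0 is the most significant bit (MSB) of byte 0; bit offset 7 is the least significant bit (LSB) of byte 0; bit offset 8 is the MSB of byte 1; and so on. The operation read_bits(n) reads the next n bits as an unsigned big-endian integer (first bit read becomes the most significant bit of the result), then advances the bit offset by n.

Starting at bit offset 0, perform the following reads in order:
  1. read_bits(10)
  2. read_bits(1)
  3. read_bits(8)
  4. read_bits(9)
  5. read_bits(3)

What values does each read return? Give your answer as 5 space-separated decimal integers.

Answer: 692 1 22 57 3

Derivation:
Read 1: bits[0:10] width=10 -> value=692 (bin 1010110100); offset now 10 = byte 1 bit 2; 22 bits remain
Read 2: bits[10:11] width=1 -> value=1 (bin 1); offset now 11 = byte 1 bit 3; 21 bits remain
Read 3: bits[11:19] width=8 -> value=22 (bin 00010110); offset now 19 = byte 2 bit 3; 13 bits remain
Read 4: bits[19:28] width=9 -> value=57 (bin 000111001); offset now 28 = byte 3 bit 4; 4 bits remain
Read 5: bits[28:31] width=3 -> value=3 (bin 011); offset now 31 = byte 3 bit 7; 1 bits remain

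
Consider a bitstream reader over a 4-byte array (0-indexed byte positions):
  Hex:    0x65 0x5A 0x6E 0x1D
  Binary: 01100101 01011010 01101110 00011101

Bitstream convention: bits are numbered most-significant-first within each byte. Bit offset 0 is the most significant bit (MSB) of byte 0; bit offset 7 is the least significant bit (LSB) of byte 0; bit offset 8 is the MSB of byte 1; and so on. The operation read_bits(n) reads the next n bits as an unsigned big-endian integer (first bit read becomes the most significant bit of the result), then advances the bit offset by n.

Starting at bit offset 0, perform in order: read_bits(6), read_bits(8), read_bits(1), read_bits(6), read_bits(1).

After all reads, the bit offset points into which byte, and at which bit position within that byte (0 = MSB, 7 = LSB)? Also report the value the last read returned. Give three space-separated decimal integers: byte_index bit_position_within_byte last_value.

Read 1: bits[0:6] width=6 -> value=25 (bin 011001); offset now 6 = byte 0 bit 6; 26 bits remain
Read 2: bits[6:14] width=8 -> value=86 (bin 01010110); offset now 14 = byte 1 bit 6; 18 bits remain
Read 3: bits[14:15] width=1 -> value=1 (bin 1); offset now 15 = byte 1 bit 7; 17 bits remain
Read 4: bits[15:21] width=6 -> value=13 (bin 001101); offset now 21 = byte 2 bit 5; 11 bits remain
Read 5: bits[21:22] width=1 -> value=1 (bin 1); offset now 22 = byte 2 bit 6; 10 bits remain

Answer: 2 6 1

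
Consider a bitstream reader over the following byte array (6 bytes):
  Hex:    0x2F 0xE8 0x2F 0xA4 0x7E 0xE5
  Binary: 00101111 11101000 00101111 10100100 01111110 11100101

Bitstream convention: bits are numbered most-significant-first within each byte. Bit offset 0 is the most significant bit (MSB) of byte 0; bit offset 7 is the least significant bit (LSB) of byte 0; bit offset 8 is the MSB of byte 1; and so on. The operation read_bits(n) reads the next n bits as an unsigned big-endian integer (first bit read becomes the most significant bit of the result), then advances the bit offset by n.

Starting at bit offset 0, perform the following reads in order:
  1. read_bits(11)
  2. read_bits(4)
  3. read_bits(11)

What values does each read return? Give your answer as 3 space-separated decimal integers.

Answer: 383 4 190

Derivation:
Read 1: bits[0:11] width=11 -> value=383 (bin 00101111111); offset now 11 = byte 1 bit 3; 37 bits remain
Read 2: bits[11:15] width=4 -> value=4 (bin 0100); offset now 15 = byte 1 bit 7; 33 bits remain
Read 3: bits[15:26] width=11 -> value=190 (bin 00010111110); offset now 26 = byte 3 bit 2; 22 bits remain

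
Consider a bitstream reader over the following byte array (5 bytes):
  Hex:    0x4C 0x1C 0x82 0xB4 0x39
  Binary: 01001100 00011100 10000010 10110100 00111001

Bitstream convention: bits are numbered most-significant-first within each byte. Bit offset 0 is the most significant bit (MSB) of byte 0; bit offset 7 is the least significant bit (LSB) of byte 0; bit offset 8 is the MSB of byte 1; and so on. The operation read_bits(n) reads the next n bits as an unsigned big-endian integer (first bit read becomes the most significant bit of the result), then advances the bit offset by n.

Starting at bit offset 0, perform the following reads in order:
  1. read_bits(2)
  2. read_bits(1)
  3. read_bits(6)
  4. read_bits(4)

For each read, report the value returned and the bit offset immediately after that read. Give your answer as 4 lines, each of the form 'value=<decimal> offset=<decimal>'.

Answer: value=1 offset=2
value=0 offset=3
value=24 offset=9
value=3 offset=13

Derivation:
Read 1: bits[0:2] width=2 -> value=1 (bin 01); offset now 2 = byte 0 bit 2; 38 bits remain
Read 2: bits[2:3] width=1 -> value=0 (bin 0); offset now 3 = byte 0 bit 3; 37 bits remain
Read 3: bits[3:9] width=6 -> value=24 (bin 011000); offset now 9 = byte 1 bit 1; 31 bits remain
Read 4: bits[9:13] width=4 -> value=3 (bin 0011); offset now 13 = byte 1 bit 5; 27 bits remain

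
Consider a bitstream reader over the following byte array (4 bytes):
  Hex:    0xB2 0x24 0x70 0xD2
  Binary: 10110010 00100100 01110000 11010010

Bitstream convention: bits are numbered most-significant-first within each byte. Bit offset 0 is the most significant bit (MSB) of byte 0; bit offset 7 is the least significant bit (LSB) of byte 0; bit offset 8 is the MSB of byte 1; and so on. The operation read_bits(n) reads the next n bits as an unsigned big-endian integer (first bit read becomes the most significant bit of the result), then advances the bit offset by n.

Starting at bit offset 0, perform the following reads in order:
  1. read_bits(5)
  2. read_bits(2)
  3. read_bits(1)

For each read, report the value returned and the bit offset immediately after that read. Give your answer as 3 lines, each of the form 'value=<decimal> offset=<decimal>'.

Read 1: bits[0:5] width=5 -> value=22 (bin 10110); offset now 5 = byte 0 bit 5; 27 bits remain
Read 2: bits[5:7] width=2 -> value=1 (bin 01); offset now 7 = byte 0 bit 7; 25 bits remain
Read 3: bits[7:8] width=1 -> value=0 (bin 0); offset now 8 = byte 1 bit 0; 24 bits remain

Answer: value=22 offset=5
value=1 offset=7
value=0 offset=8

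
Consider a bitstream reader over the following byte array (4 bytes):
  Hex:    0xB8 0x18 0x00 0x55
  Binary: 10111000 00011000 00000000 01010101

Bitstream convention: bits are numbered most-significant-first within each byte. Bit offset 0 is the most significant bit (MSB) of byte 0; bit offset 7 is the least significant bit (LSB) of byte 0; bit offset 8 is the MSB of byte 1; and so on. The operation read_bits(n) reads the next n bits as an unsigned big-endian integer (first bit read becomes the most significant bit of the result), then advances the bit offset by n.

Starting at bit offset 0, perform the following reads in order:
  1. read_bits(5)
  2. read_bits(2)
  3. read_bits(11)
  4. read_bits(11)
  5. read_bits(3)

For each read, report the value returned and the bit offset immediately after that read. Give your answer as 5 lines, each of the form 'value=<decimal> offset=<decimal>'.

Read 1: bits[0:5] width=5 -> value=23 (bin 10111); offset now 5 = byte 0 bit 5; 27 bits remain
Read 2: bits[5:7] width=2 -> value=0 (bin 00); offset now 7 = byte 0 bit 7; 25 bits remain
Read 3: bits[7:18] width=11 -> value=96 (bin 00001100000); offset now 18 = byte 2 bit 2; 14 bits remain
Read 4: bits[18:29] width=11 -> value=10 (bin 00000001010); offset now 29 = byte 3 bit 5; 3 bits remain
Read 5: bits[29:32] width=3 -> value=5 (bin 101); offset now 32 = byte 4 bit 0; 0 bits remain

Answer: value=23 offset=5
value=0 offset=7
value=96 offset=18
value=10 offset=29
value=5 offset=32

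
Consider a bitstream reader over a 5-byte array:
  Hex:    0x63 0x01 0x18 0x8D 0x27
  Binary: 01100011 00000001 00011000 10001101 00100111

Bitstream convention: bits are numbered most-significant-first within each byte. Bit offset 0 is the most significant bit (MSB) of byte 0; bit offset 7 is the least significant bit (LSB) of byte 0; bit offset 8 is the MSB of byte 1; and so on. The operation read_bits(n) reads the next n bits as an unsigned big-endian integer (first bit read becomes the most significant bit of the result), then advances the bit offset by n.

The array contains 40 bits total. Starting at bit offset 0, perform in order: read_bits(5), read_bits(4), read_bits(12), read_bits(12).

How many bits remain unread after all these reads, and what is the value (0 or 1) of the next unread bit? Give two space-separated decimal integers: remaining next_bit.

Answer: 7 0

Derivation:
Read 1: bits[0:5] width=5 -> value=12 (bin 01100); offset now 5 = byte 0 bit 5; 35 bits remain
Read 2: bits[5:9] width=4 -> value=6 (bin 0110); offset now 9 = byte 1 bit 1; 31 bits remain
Read 3: bits[9:21] width=12 -> value=35 (bin 000000100011); offset now 21 = byte 2 bit 5; 19 bits remain
Read 4: bits[21:33] width=12 -> value=282 (bin 000100011010); offset now 33 = byte 4 bit 1; 7 bits remain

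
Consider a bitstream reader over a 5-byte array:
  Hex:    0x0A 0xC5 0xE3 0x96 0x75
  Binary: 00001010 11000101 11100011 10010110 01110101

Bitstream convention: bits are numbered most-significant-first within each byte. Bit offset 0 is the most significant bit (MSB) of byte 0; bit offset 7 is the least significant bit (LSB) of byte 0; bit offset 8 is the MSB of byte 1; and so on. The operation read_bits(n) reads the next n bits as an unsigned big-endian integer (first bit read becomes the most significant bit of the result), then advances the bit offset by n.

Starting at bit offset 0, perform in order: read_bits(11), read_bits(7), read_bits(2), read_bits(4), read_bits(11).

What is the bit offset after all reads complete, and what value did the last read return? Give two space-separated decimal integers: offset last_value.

Read 1: bits[0:11] width=11 -> value=86 (bin 00001010110); offset now 11 = byte 1 bit 3; 29 bits remain
Read 2: bits[11:18] width=7 -> value=23 (bin 0010111); offset now 18 = byte 2 bit 2; 22 bits remain
Read 3: bits[18:20] width=2 -> value=2 (bin 10); offset now 20 = byte 2 bit 4; 20 bits remain
Read 4: bits[20:24] width=4 -> value=3 (bin 0011); offset now 24 = byte 3 bit 0; 16 bits remain
Read 5: bits[24:35] width=11 -> value=1203 (bin 10010110011); offset now 35 = byte 4 bit 3; 5 bits remain

Answer: 35 1203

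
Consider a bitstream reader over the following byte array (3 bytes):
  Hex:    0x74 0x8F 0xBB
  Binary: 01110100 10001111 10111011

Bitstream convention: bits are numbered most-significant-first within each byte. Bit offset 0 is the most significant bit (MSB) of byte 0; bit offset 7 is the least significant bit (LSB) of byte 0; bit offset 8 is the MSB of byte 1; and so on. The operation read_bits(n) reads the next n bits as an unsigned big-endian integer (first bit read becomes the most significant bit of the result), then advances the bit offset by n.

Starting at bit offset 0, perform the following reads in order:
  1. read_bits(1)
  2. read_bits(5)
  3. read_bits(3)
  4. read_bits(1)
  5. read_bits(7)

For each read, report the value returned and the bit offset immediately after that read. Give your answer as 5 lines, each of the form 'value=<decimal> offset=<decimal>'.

Read 1: bits[0:1] width=1 -> value=0 (bin 0); offset now 1 = byte 0 bit 1; 23 bits remain
Read 2: bits[1:6] width=5 -> value=29 (bin 11101); offset now 6 = byte 0 bit 6; 18 bits remain
Read 3: bits[6:9] width=3 -> value=1 (bin 001); offset now 9 = byte 1 bit 1; 15 bits remain
Read 4: bits[9:10] width=1 -> value=0 (bin 0); offset now 10 = byte 1 bit 2; 14 bits remain
Read 5: bits[10:17] width=7 -> value=31 (bin 0011111); offset now 17 = byte 2 bit 1; 7 bits remain

Answer: value=0 offset=1
value=29 offset=6
value=1 offset=9
value=0 offset=10
value=31 offset=17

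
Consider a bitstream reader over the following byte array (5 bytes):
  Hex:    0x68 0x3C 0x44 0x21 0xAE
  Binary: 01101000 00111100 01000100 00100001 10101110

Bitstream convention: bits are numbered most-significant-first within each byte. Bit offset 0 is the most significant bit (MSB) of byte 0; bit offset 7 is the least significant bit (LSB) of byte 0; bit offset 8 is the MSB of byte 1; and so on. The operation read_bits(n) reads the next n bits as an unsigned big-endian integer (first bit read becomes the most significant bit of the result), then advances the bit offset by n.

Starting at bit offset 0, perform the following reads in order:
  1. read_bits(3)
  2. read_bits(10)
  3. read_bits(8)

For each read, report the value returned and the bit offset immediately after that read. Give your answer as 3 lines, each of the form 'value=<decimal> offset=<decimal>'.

Read 1: bits[0:3] width=3 -> value=3 (bin 011); offset now 3 = byte 0 bit 3; 37 bits remain
Read 2: bits[3:13] width=10 -> value=263 (bin 0100000111); offset now 13 = byte 1 bit 5; 27 bits remain
Read 3: bits[13:21] width=8 -> value=136 (bin 10001000); offset now 21 = byte 2 bit 5; 19 bits remain

Answer: value=3 offset=3
value=263 offset=13
value=136 offset=21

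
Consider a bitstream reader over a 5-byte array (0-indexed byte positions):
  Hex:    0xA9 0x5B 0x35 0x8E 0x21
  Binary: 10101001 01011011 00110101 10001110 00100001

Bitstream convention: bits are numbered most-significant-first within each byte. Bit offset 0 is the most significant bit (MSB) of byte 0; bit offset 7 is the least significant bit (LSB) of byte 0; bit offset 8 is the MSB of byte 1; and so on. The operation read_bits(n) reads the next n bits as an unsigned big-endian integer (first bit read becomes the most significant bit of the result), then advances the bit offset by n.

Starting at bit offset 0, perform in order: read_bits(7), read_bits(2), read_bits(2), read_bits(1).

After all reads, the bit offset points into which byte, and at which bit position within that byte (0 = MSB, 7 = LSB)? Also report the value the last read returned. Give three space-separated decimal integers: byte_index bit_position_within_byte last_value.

Read 1: bits[0:7] width=7 -> value=84 (bin 1010100); offset now 7 = byte 0 bit 7; 33 bits remain
Read 2: bits[7:9] width=2 -> value=2 (bin 10); offset now 9 = byte 1 bit 1; 31 bits remain
Read 3: bits[9:11] width=2 -> value=2 (bin 10); offset now 11 = byte 1 bit 3; 29 bits remain
Read 4: bits[11:12] width=1 -> value=1 (bin 1); offset now 12 = byte 1 bit 4; 28 bits remain

Answer: 1 4 1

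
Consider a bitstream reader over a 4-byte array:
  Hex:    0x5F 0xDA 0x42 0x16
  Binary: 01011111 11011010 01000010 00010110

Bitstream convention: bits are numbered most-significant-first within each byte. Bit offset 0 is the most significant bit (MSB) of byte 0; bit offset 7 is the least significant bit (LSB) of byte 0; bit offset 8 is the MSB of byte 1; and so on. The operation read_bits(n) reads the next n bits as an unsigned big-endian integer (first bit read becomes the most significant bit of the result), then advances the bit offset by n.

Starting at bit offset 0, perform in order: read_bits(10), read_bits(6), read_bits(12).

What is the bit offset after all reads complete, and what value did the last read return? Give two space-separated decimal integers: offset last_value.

Answer: 28 1057

Derivation:
Read 1: bits[0:10] width=10 -> value=383 (bin 0101111111); offset now 10 = byte 1 bit 2; 22 bits remain
Read 2: bits[10:16] width=6 -> value=26 (bin 011010); offset now 16 = byte 2 bit 0; 16 bits remain
Read 3: bits[16:28] width=12 -> value=1057 (bin 010000100001); offset now 28 = byte 3 bit 4; 4 bits remain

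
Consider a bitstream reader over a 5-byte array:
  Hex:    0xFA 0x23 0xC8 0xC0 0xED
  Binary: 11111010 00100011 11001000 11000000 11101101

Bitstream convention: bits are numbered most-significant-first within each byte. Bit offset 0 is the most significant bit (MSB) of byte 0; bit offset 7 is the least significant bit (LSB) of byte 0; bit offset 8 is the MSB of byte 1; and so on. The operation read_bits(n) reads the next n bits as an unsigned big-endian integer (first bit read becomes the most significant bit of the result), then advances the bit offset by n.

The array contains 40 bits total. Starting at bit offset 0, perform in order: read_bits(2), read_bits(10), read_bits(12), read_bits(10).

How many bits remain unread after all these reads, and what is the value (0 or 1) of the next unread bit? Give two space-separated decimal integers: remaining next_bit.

Answer: 6 1

Derivation:
Read 1: bits[0:2] width=2 -> value=3 (bin 11); offset now 2 = byte 0 bit 2; 38 bits remain
Read 2: bits[2:12] width=10 -> value=930 (bin 1110100010); offset now 12 = byte 1 bit 4; 28 bits remain
Read 3: bits[12:24] width=12 -> value=968 (bin 001111001000); offset now 24 = byte 3 bit 0; 16 bits remain
Read 4: bits[24:34] width=10 -> value=771 (bin 1100000011); offset now 34 = byte 4 bit 2; 6 bits remain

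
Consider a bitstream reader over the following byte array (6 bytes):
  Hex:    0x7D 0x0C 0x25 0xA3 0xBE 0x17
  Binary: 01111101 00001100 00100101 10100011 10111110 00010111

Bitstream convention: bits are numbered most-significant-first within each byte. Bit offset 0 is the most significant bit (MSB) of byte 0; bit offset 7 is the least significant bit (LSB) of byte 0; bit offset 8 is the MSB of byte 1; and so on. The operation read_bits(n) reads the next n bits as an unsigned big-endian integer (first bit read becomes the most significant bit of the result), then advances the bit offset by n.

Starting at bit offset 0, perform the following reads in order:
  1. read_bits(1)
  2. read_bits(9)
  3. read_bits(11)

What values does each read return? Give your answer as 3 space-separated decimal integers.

Answer: 0 500 388

Derivation:
Read 1: bits[0:1] width=1 -> value=0 (bin 0); offset now 1 = byte 0 bit 1; 47 bits remain
Read 2: bits[1:10] width=9 -> value=500 (bin 111110100); offset now 10 = byte 1 bit 2; 38 bits remain
Read 3: bits[10:21] width=11 -> value=388 (bin 00110000100); offset now 21 = byte 2 bit 5; 27 bits remain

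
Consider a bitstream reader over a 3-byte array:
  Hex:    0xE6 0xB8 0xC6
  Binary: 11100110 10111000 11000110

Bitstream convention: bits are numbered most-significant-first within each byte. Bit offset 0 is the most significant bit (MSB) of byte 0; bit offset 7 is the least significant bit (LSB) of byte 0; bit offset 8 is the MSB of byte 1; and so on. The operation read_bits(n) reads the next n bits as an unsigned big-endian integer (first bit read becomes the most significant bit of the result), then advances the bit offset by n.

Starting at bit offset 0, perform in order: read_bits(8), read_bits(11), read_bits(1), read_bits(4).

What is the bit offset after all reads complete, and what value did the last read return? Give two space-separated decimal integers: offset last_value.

Read 1: bits[0:8] width=8 -> value=230 (bin 11100110); offset now 8 = byte 1 bit 0; 16 bits remain
Read 2: bits[8:19] width=11 -> value=1478 (bin 10111000110); offset now 19 = byte 2 bit 3; 5 bits remain
Read 3: bits[19:20] width=1 -> value=0 (bin 0); offset now 20 = byte 2 bit 4; 4 bits remain
Read 4: bits[20:24] width=4 -> value=6 (bin 0110); offset now 24 = byte 3 bit 0; 0 bits remain

Answer: 24 6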